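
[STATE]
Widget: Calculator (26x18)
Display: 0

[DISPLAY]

                         0
┌───┬───┬───┬───┐         
│ 7 │ 8 │ 9 │ ÷ │         
├───┼───┼───┼───┤         
│ 4 │ 5 │ 6 │ × │         
├───┼───┼───┼───┤         
│ 1 │ 2 │ 3 │ - │         
├───┼───┼───┼───┤         
│ 0 │ . │ = │ + │         
├───┼───┼───┼───┤         
│ C │ MC│ MR│ M+│         
└───┴───┴───┴───┘         
                          
                          
                          
                          
                          
                          


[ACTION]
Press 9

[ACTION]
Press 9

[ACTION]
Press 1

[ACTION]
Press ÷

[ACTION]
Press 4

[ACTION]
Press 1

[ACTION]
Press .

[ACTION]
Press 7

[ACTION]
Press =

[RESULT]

               23.76498801
┌───┬───┬───┬───┐         
│ 7 │ 8 │ 9 │ ÷ │         
├───┼───┼───┼───┤         
│ 4 │ 5 │ 6 │ × │         
├───┼───┼───┼───┤         
│ 1 │ 2 │ 3 │ - │         
├───┼───┼───┼───┤         
│ 0 │ . │ = │ + │         
├───┼───┼───┼───┤         
│ C │ MC│ MR│ M+│         
└───┴───┴───┴───┘         
                          
                          
                          
                          
                          
                          


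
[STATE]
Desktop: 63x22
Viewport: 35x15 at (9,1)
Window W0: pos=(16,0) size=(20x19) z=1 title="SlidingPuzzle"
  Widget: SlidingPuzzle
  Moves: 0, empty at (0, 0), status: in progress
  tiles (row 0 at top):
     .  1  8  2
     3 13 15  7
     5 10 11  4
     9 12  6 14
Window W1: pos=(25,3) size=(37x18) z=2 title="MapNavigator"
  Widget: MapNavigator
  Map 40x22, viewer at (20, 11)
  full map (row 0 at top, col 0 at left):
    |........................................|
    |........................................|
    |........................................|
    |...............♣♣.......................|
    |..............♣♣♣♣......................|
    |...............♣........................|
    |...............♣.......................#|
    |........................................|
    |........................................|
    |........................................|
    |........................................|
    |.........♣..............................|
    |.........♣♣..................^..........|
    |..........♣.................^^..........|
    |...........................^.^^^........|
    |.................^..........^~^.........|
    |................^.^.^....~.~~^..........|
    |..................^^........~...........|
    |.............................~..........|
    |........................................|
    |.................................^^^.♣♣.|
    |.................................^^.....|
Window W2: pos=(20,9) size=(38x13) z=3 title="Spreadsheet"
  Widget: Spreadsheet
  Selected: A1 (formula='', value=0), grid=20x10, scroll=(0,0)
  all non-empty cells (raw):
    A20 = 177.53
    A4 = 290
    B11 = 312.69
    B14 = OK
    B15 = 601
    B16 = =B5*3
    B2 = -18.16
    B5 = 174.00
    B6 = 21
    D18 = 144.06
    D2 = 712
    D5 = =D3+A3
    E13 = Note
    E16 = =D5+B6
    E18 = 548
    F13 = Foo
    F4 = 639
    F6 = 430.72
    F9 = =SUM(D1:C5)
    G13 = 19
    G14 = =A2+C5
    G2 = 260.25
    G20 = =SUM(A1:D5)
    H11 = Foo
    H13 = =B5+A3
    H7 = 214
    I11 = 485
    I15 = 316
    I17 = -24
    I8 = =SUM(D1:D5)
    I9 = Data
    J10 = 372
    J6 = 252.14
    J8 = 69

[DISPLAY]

       ┃ SlidingPuzzle    ┃        
       ┠──────────────────┨        
       ┃┌────┬──┏━━━━━━━━━━━━━━━━━━
       ┃│    │  ┃ MapNavigator     
       ┃├────┼──┠──────────────────
       ┃│  3 │ 1┃...........♣♣♣♣...
       ┃├────┼──┃............♣.....
       ┃│  5 │ 1┃............♣.....
       ┃├──┏━━━━━━━━━━━━━━━━━━━━━━━
       ┃│  ┃ Spreadsheet           
       ┃└──┠───────────────────────
       ┃Mov┃A1:                    
       ┃   ┃       A       B       
       ┃   ┃-----------------------
       ┃   ┃  1      [0]       0   


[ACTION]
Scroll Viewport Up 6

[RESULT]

       ┏━━━━━━━━━━━━━━━━━━┓        
       ┃ SlidingPuzzle    ┃        
       ┠──────────────────┨        
       ┃┌────┬──┏━━━━━━━━━━━━━━━━━━
       ┃│    │  ┃ MapNavigator     
       ┃├────┼──┠──────────────────
       ┃│  3 │ 1┃...........♣♣♣♣...
       ┃├────┼──┃............♣.....
       ┃│  5 │ 1┃............♣.....
       ┃├──┏━━━━━━━━━━━━━━━━━━━━━━━
       ┃│  ┃ Spreadsheet           
       ┃└──┠───────────────────────
       ┃Mov┃A1:                    
       ┃   ┃       A       B       
       ┃   ┃-----------------------


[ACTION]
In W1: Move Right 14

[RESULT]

       ┏━━━━━━━━━━━━━━━━━━┓        
       ┃ SlidingPuzzle    ┃        
       ┠──────────────────┨        
       ┃┌────┬──┏━━━━━━━━━━━━━━━━━━
       ┃│    │  ┃ MapNavigator     
       ┃├────┼──┠──────────────────
       ┃│  3 │ 1┃♣.................
       ┃├────┼──┃..................
       ┃│  5 │ 1┃..................
       ┃├──┏━━━━━━━━━━━━━━━━━━━━━━━
       ┃│  ┃ Spreadsheet           
       ┃└──┠───────────────────────
       ┃Mov┃A1:                    
       ┃   ┃       A       B       
       ┃   ┃-----------------------


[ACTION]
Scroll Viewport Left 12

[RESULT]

                ┏━━━━━━━━━━━━━━━━━━
                ┃ SlidingPuzzle    
                ┠──────────────────
                ┃┌────┬──┏━━━━━━━━━
                ┃│    │  ┃ MapNavig
                ┃├────┼──┠─────────
                ┃│  3 │ 1┃♣........
                ┃├────┼──┃.........
                ┃│  5 │ 1┃.........
                ┃├──┏━━━━━━━━━━━━━━
                ┃│  ┃ Spreadsheet  
                ┃└──┠──────────────
                ┃Mov┃A1:           
                ┃   ┃       A      
                ┃   ┃--------------


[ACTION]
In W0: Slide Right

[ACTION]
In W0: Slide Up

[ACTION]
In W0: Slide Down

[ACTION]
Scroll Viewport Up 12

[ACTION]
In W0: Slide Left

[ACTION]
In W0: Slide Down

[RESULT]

                ┏━━━━━━━━━━━━━━━━━━
                ┃ SlidingPuzzle    
                ┠──────────────────
                ┃┌────┬──┏━━━━━━━━━
                ┃│  1 │  ┃ MapNavig
                ┃├────┼──┠─────────
                ┃│  3 │ 1┃♣........
                ┃├────┼──┃.........
                ┃│  5 │ 1┃.........
                ┃├──┏━━━━━━━━━━━━━━
                ┃│  ┃ Spreadsheet  
                ┃└──┠──────────────
                ┃Mov┃A1:           
                ┃   ┃       A      
                ┃   ┃--------------


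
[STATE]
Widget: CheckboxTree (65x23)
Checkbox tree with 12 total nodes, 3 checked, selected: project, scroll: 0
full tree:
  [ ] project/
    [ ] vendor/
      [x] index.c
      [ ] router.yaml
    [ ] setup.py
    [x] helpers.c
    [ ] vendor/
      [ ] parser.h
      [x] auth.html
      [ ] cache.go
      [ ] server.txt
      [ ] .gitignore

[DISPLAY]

>[-] project/                                                    
   [-] vendor/                                                   
     [x] index.c                                                 
     [ ] router.yaml                                             
   [ ] setup.py                                                  
   [x] helpers.c                                                 
   [-] vendor/                                                   
     [ ] parser.h                                                
     [x] auth.html                                               
     [ ] cache.go                                                
     [ ] server.txt                                              
     [ ] .gitignore                                              
                                                                 
                                                                 
                                                                 
                                                                 
                                                                 
                                                                 
                                                                 
                                                                 
                                                                 
                                                                 
                                                                 


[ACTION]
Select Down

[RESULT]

 [-] project/                                                    
>  [-] vendor/                                                   
     [x] index.c                                                 
     [ ] router.yaml                                             
   [ ] setup.py                                                  
   [x] helpers.c                                                 
   [-] vendor/                                                   
     [ ] parser.h                                                
     [x] auth.html                                               
     [ ] cache.go                                                
     [ ] server.txt                                              
     [ ] .gitignore                                              
                                                                 
                                                                 
                                                                 
                                                                 
                                                                 
                                                                 
                                                                 
                                                                 
                                                                 
                                                                 
                                                                 


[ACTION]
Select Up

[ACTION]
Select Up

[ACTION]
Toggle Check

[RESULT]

>[x] project/                                                    
   [x] vendor/                                                   
     [x] index.c                                                 
     [x] router.yaml                                             
   [x] setup.py                                                  
   [x] helpers.c                                                 
   [x] vendor/                                                   
     [x] parser.h                                                
     [x] auth.html                                               
     [x] cache.go                                                
     [x] server.txt                                              
     [x] .gitignore                                              
                                                                 
                                                                 
                                                                 
                                                                 
                                                                 
                                                                 
                                                                 
                                                                 
                                                                 
                                                                 
                                                                 


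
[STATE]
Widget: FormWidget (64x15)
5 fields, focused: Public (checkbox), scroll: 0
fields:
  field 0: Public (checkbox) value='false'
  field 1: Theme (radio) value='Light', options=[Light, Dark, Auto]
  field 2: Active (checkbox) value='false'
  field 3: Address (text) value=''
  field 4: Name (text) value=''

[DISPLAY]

> Public:     [ ]                                               
  Theme:      (●) Light  ( ) Dark  ( ) Auto                     
  Active:     [ ]                                               
  Address:    [                                                ]
  Name:       [                                                ]
                                                                
                                                                
                                                                
                                                                
                                                                
                                                                
                                                                
                                                                
                                                                
                                                                


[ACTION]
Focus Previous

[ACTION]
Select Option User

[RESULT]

  Public:     [ ]                                               
  Theme:      (●) Light  ( ) Dark  ( ) Auto                     
  Active:     [ ]                                               
  Address:    [                                                ]
> Name:       [                                                ]
                                                                
                                                                
                                                                
                                                                
                                                                
                                                                
                                                                
                                                                
                                                                
                                                                


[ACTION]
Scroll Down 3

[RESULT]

  Address:    [                                                ]
> Name:       [                                                ]
                                                                
                                                                
                                                                
                                                                
                                                                
                                                                
                                                                
                                                                
                                                                
                                                                
                                                                
                                                                
                                                                


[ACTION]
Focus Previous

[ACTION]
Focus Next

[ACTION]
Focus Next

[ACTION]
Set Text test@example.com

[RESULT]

  Address:    [                                                ]
  Name:       [                                                ]
                                                                
                                                                
                                                                
                                                                
                                                                
                                                                
                                                                
                                                                
                                                                
                                                                
                                                                
                                                                
                                                                


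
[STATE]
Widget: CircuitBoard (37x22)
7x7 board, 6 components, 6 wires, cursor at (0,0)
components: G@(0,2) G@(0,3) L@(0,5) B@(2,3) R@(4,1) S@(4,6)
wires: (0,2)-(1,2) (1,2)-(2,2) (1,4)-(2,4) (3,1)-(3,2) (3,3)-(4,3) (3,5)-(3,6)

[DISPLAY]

   0 1 2 3 4 5 6                     
0  [.]      G   G       L            
            │                        
1           ·       ·                
            │       │                
2           ·   B   ·                
                                     
3       · ─ ·   ·       · ─ ·        
                │                    
4       R       ·           S        
                                     
5                                    
                                     
6                                    
Cursor: (0,0)                        
                                     
                                     
                                     
                                     
                                     
                                     
                                     


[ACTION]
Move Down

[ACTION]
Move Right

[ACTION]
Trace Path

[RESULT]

   0 1 2 3 4 5 6                     
0           G   G       L            
            │                        
1      [.]  ·       ·                
            │       │                
2           ·   B   ·                
                                     
3       · ─ ·   ·       · ─ ·        
                │                    
4       R       ·           S        
                                     
5                                    
                                     
6                                    
Cursor: (1,1)  Trace: No connections 
                                     
                                     
                                     
                                     
                                     
                                     
                                     


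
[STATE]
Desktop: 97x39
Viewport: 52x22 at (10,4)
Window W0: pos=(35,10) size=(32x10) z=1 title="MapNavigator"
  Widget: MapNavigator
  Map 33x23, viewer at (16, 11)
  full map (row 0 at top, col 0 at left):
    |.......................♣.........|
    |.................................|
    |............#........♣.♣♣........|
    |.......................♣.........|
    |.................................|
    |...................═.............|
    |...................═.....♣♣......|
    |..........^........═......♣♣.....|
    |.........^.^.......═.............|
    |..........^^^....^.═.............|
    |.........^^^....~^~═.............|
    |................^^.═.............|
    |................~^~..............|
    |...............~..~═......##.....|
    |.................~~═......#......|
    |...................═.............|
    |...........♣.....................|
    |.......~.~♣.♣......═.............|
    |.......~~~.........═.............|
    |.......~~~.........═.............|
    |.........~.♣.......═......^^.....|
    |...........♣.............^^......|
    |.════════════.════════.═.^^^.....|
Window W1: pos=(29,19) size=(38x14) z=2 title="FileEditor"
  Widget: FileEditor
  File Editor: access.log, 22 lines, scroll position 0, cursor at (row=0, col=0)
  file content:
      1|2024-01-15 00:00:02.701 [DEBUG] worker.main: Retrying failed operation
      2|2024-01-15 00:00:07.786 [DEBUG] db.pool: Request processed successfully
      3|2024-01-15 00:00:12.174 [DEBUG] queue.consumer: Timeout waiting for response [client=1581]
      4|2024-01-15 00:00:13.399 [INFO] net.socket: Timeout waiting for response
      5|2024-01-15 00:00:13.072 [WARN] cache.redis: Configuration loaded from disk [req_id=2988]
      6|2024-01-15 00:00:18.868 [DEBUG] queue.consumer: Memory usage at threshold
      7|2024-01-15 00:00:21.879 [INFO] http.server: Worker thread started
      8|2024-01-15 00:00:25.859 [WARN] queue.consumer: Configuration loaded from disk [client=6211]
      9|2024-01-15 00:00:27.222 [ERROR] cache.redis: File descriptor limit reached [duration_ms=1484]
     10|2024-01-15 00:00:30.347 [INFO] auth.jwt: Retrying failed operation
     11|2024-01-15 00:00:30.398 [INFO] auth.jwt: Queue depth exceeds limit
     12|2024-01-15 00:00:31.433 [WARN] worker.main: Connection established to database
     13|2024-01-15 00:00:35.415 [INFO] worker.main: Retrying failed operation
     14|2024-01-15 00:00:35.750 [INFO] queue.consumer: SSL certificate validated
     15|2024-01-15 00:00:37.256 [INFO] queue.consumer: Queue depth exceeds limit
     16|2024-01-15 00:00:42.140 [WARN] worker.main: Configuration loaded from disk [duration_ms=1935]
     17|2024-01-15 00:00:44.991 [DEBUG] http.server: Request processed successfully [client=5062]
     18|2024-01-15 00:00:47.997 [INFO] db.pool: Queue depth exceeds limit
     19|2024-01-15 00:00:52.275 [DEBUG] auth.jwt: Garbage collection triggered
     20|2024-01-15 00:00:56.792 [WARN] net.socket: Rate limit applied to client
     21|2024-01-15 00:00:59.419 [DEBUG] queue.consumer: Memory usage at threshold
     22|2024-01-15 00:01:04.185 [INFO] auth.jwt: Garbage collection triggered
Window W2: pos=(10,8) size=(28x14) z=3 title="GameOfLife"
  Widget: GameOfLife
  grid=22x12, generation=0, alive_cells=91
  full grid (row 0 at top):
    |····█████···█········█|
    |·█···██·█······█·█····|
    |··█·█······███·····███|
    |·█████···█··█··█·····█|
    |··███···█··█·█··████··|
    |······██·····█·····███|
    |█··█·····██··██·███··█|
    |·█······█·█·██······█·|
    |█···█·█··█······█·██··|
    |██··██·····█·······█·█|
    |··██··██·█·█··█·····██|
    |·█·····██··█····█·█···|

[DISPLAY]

                                                    
                                                    
                                                    
                                                    
┏━━━━━━━━━━━━━━━━━━━━━━━━━━┓                        
┃ GameOfLife               ┃                        
┠──────────────────────────┨━━━━━━━━━━━━━━━━━━━━━━━━
┃Gen: 0                    ┃apNavigator             
┃·█···██·█······█·█····    ┃────────────────────────
┃··█·█······███·····███    ┃......^.^.......═.......
┃·█████···█··█··█·····█    ┃.......^^^....^.═.......
┃··███···█··█·█··████··    ┃......^^^....~^~═.......
┃······██·····█·····███    ┃.............@^.═.......
┃█··█·····██··██·███··█    ┃.............~^~........
┃·█······█·█·██······█·    ┃............~..~═......#
┃█···█·█··█······█·██··    ┃━━━━━━━━━━━━━━━━━━━━━━━━
┃██··██·····█·······█·█    ┃tor                     
┗━━━━━━━━━━━━━━━━━━━━━━━━━━┛────────────────────────
                   ┃█024-01-15 00:00:02.701 [DEBUG] 
                   ┃2024-01-15 00:00:07.786 [DEBUG] 
                   ┃2024-01-15 00:00:12.174 [DEBUG] 
                   ┃2024-01-15 00:00:13.399 [INFO] n


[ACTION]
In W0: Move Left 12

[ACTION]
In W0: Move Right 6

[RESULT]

                                                    
                                                    
                                                    
                                                    
┏━━━━━━━━━━━━━━━━━━━━━━━━━━┓                        
┃ GameOfLife               ┃                        
┠──────────────────────────┨━━━━━━━━━━━━━━━━━━━━━━━━
┃Gen: 0                    ┃apNavigator             
┃·█···██·█······█·█····    ┃────────────────────────
┃··█·█······███·····███    ┃   .........^.^.......═.
┃·█████···█··█··█·····█    ┃   ..........^^^....^.═.
┃··███···█··█·█··████··    ┃   .........^^^....~^~═.
┃······██·····█·····███    ┃   ..........@.....^^.═.
┃█··█·····██··██·███··█    ┃   ................~^~..
┃·█······█·█·██······█·    ┃   ...............~..~═.
┃█···█·█··█······█·██··    ┃━━━━━━━━━━━━━━━━━━━━━━━━
┃██··██·····█·······█·█    ┃tor                     
┗━━━━━━━━━━━━━━━━━━━━━━━━━━┛────────────────────────
                   ┃█024-01-15 00:00:02.701 [DEBUG] 
                   ┃2024-01-15 00:00:07.786 [DEBUG] 
                   ┃2024-01-15 00:00:12.174 [DEBUG] 
                   ┃2024-01-15 00:00:13.399 [INFO] n


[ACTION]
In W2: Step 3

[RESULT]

                                                    
                                                    
                                                    
                                                    
┏━━━━━━━━━━━━━━━━━━━━━━━━━━┓                        
┃ GameOfLife               ┃                        
┠──────────────────────────┨━━━━━━━━━━━━━━━━━━━━━━━━
┃Gen: 3                    ┃apNavigator             
┃··········██████····██    ┃────────────────────────
┃··········██·███···█··    ┃   .........^.^.......═.
┃·····██····██····███·█    ┃   ..........^^^....^.═.
┃·····██···█··██···██·█    ┃   .........^^^....~^~═.
┃·██········████···██·█    ┃   ..........@.....^^.═.
┃██··········██·····█·█    ┃   ................~^~..
┃██············█···████    ┃   ...............~..~═.
┃█·██··██······█··█····    ┃━━━━━━━━━━━━━━━━━━━━━━━━
┃··█····█·██······█·██·    ┃tor                     
┗━━━━━━━━━━━━━━━━━━━━━━━━━━┛────────────────────────
                   ┃█024-01-15 00:00:02.701 [DEBUG] 
                   ┃2024-01-15 00:00:07.786 [DEBUG] 
                   ┃2024-01-15 00:00:12.174 [DEBUG] 
                   ┃2024-01-15 00:00:13.399 [INFO] n


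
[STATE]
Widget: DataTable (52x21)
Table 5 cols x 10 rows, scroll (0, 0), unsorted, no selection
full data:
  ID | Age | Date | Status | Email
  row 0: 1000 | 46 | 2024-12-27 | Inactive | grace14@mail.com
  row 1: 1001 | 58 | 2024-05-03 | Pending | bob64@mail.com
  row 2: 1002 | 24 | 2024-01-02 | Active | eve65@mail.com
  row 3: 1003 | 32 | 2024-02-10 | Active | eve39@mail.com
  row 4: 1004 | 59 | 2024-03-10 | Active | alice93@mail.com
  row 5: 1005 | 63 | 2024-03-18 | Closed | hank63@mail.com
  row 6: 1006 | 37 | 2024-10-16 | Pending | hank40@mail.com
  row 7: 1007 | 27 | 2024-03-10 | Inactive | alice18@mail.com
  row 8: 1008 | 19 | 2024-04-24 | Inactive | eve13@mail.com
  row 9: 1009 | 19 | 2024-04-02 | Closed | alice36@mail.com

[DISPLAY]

ID  │Age│Date      │Status  │Email                  
────┼───┼──────────┼────────┼────────────────       
1000│46 │2024-12-27│Inactive│grace14@mail.com       
1001│58 │2024-05-03│Pending │bob64@mail.com         
1002│24 │2024-01-02│Active  │eve65@mail.com         
1003│32 │2024-02-10│Active  │eve39@mail.com         
1004│59 │2024-03-10│Active  │alice93@mail.com       
1005│63 │2024-03-18│Closed  │hank63@mail.com        
1006│37 │2024-10-16│Pending │hank40@mail.com        
1007│27 │2024-03-10│Inactive│alice18@mail.com       
1008│19 │2024-04-24│Inactive│eve13@mail.com         
1009│19 │2024-04-02│Closed  │alice36@mail.com       
                                                    
                                                    
                                                    
                                                    
                                                    
                                                    
                                                    
                                                    
                                                    


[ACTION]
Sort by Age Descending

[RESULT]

ID  │Ag▼│Date      │Status  │Email                  
────┼───┼──────────┼────────┼────────────────       
1005│63 │2024-03-18│Closed  │hank63@mail.com        
1004│59 │2024-03-10│Active  │alice93@mail.com       
1001│58 │2024-05-03│Pending │bob64@mail.com         
1000│46 │2024-12-27│Inactive│grace14@mail.com       
1006│37 │2024-10-16│Pending │hank40@mail.com        
1003│32 │2024-02-10│Active  │eve39@mail.com         
1007│27 │2024-03-10│Inactive│alice18@mail.com       
1002│24 │2024-01-02│Active  │eve65@mail.com         
1008│19 │2024-04-24│Inactive│eve13@mail.com         
1009│19 │2024-04-02│Closed  │alice36@mail.com       
                                                    
                                                    
                                                    
                                                    
                                                    
                                                    
                                                    
                                                    
                                                    


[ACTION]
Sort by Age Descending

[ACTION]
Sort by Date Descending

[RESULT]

ID  │Age│Date     ▼│Status  │Email                  
────┼───┼──────────┼────────┼────────────────       
1000│46 │2024-12-27│Inactive│grace14@mail.com       
1006│37 │2024-10-16│Pending │hank40@mail.com        
1001│58 │2024-05-03│Pending │bob64@mail.com         
1008│19 │2024-04-24│Inactive│eve13@mail.com         
1009│19 │2024-04-02│Closed  │alice36@mail.com       
1005│63 │2024-03-18│Closed  │hank63@mail.com        
1004│59 │2024-03-10│Active  │alice93@mail.com       
1007│27 │2024-03-10│Inactive│alice18@mail.com       
1003│32 │2024-02-10│Active  │eve39@mail.com         
1002│24 │2024-01-02│Active  │eve65@mail.com         
                                                    
                                                    
                                                    
                                                    
                                                    
                                                    
                                                    
                                                    
                                                    


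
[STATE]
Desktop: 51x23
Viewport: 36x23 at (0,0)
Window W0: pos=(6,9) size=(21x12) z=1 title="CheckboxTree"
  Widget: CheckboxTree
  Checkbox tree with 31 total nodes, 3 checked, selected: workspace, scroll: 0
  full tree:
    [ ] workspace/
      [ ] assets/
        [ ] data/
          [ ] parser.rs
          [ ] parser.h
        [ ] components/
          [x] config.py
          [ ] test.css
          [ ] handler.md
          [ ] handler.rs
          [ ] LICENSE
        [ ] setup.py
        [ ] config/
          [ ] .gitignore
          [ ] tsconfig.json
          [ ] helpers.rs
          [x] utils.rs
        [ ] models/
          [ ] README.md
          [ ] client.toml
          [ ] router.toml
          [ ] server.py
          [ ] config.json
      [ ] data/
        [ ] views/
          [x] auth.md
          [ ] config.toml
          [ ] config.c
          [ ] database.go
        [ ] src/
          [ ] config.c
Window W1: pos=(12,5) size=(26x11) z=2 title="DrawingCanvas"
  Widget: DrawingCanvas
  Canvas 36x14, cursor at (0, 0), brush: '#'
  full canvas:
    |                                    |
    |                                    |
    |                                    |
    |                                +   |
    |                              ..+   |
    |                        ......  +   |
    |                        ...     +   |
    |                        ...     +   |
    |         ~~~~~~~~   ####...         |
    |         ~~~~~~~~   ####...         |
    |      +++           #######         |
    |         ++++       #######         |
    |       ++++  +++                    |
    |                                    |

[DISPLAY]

                                    
                                    
                                    
                                    
                                    
            ┏━━━━━━━━━━━━━━━━━━━━━━━
            ┃ DrawingCanvas         
            ┠───────────────────────
            ┃+                      
      ┏━━━━━┃                       
      ┃ Chec┃                       
      ┠─────┃                       
      ┃>[-] ┃                       
      ┃   [-┃                       
      ┃     ┃                       
      ┃     ┗━━━━━━━━━━━━━━━━━━━━━━━
      ┃       [ ] parser.h┃         
      ┃     [-] components┃         
      ┃       [x] config.p┃         
      ┃       [ ] test.css┃         
      ┗━━━━━━━━━━━━━━━━━━━┛         
                                    
                                    


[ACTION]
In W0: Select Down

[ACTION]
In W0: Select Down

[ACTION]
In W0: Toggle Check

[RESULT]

                                    
                                    
                                    
                                    
                                    
            ┏━━━━━━━━━━━━━━━━━━━━━━━
            ┃ DrawingCanvas         
            ┠───────────────────────
            ┃+                      
      ┏━━━━━┃                       
      ┃ Chec┃                       
      ┠─────┃                       
      ┃ [-] ┃                       
      ┃   [-┃                       
      ┃>    ┃                       
      ┃     ┗━━━━━━━━━━━━━━━━━━━━━━━
      ┃       [x] parser.h┃         
      ┃     [-] components┃         
      ┃       [x] config.p┃         
      ┃       [ ] test.css┃         
      ┗━━━━━━━━━━━━━━━━━━━┛         
                                    
                                    


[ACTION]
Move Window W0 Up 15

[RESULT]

      ┏━━━━━━━━━━━━━━━━━━━┓         
      ┃ CheckboxTree      ┃         
      ┠───────────────────┨         
      ┃ [-] workspace/    ┃         
      ┃   [-] assets/     ┃         
      ┃>    ┏━━━━━━━━━━━━━━━━━━━━━━━
      ┃     ┃ DrawingCanvas         
      ┃     ┠───────────────────────
      ┃     ┃+                      
      ┃     ┃                       
      ┃     ┃                       
      ┗━━━━━┃                       
            ┃                       
            ┃                       
            ┃                       
            ┗━━━━━━━━━━━━━━━━━━━━━━━
                                    
                                    
                                    
                                    
                                    
                                    
                                    


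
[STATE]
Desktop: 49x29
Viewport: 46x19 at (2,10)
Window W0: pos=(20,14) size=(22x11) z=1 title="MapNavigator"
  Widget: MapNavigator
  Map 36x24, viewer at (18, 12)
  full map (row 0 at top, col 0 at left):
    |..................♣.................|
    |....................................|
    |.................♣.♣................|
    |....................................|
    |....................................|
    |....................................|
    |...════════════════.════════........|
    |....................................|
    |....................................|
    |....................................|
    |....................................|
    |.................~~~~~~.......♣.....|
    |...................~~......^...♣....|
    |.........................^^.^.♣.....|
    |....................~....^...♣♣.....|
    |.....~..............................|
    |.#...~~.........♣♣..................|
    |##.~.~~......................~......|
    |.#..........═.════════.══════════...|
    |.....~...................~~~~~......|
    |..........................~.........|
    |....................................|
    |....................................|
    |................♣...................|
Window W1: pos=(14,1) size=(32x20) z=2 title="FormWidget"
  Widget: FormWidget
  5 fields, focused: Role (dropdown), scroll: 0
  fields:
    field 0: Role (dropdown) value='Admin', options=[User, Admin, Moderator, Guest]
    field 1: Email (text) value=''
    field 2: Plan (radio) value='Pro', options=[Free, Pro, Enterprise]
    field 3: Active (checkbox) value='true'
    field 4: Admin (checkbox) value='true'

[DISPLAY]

            ┃                              ┃  
            ┃                              ┃  
            ┃                              ┃  
            ┃                              ┃  
            ┃                              ┃  
            ┃                              ┃  
            ┃                              ┃  
            ┃                              ┃  
            ┃                              ┃  
            ┃                              ┃  
            ┗━━━━━━━━━━━━━━━━━━━━━━━━━━━━━━┛  
                  ┃.................^^.┃      
                  ┃............~....^..┃      
                  ┃....................┃      
                  ┗━━━━━━━━━━━━━━━━━━━━┛      
                                              
                                              
                                              
                                              


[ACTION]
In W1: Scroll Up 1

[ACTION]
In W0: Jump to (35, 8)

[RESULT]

            ┃                              ┃  
            ┃                              ┃  
            ┃                              ┃  
            ┃                              ┃  
            ┃                              ┃  
            ┃                              ┃  
            ┃                              ┃  
            ┃                              ┃  
            ┃                              ┃  
            ┃                              ┃  
            ┗━━━━━━━━━━━━━━━━━━━━━━━━━━━━━━┛  
                  ┃...........         ┃      
                  ┃...........         ┃      
                  ┃.....♣.....         ┃      
                  ┗━━━━━━━━━━━━━━━━━━━━┛      
                                              
                                              
                                              
                                              


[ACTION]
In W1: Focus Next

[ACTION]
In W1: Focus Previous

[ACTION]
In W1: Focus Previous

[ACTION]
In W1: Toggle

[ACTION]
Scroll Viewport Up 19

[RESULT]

                                              
            ┏━━━━━━━━━━━━━━━━━━━━━━━━━━━━━━┓  
            ┃ FormWidget                   ┃  
            ┠──────────────────────────────┨  
            ┃  Role:       [Admin        ▼]┃  
            ┃  Email:      [              ]┃  
            ┃  Plan:       ( ) Free  (●) Pr┃  
            ┃  Active:     [x]             ┃  
            ┃> Admin:      [ ]             ┃  
            ┃                              ┃  
            ┃                              ┃  
            ┃                              ┃  
            ┃                              ┃  
            ┃                              ┃  
            ┃                              ┃  
            ┃                              ┃  
            ┃                              ┃  
            ┃                              ┃  
            ┃                              ┃  
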